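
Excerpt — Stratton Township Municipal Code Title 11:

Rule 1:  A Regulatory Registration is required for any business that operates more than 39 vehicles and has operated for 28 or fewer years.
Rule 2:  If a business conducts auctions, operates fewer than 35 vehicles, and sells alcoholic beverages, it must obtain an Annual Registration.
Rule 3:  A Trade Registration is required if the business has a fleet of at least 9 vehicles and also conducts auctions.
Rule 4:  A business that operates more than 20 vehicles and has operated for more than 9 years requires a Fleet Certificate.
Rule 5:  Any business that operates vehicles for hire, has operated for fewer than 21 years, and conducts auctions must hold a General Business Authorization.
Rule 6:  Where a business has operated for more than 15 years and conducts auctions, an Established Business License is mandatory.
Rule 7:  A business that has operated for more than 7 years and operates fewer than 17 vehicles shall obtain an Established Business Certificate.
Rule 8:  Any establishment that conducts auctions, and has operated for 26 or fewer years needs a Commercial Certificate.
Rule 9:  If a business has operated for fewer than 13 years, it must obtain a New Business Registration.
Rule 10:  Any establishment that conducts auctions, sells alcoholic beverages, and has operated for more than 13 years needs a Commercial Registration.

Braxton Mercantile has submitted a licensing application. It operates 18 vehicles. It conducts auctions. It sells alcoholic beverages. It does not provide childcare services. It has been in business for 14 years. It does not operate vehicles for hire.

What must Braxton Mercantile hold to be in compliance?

Rule 1: vehicles 18 ≤ 39; years in business 14 ≤ 28 → Regulatory Registration not required.
Rule 2: conducts auctions; vehicles 18 < 35; sells alcoholic beverages → Annual Registration required.
Rule 3: vehicles 18 ≥ 9; conducts auctions → Trade Registration required.
Rule 4: vehicles 18 ≤ 20; years in business 14 > 9 → Fleet Certificate not required.
Rule 5: does not operate vehicles for hire; years in business 14 < 21; conducts auctions → General Business Authorization not required.
Rule 6: years in business 14 ≤ 15; conducts auctions → Established Business License not required.
Rule 7: years in business 14 > 7; vehicles 18 ≥ 17 → Established Business Certificate not required.
Rule 8: conducts auctions; years in business 14 ≤ 26 → Commercial Certificate required.
Rule 9: years in business 14 ≥ 13 → New Business Registration not required.
Rule 10: conducts auctions; sells alcoholic beverages; years in business 14 > 13 → Commercial Registration required.

Annual Registration, Commercial Certificate, Commercial Registration, Trade Registration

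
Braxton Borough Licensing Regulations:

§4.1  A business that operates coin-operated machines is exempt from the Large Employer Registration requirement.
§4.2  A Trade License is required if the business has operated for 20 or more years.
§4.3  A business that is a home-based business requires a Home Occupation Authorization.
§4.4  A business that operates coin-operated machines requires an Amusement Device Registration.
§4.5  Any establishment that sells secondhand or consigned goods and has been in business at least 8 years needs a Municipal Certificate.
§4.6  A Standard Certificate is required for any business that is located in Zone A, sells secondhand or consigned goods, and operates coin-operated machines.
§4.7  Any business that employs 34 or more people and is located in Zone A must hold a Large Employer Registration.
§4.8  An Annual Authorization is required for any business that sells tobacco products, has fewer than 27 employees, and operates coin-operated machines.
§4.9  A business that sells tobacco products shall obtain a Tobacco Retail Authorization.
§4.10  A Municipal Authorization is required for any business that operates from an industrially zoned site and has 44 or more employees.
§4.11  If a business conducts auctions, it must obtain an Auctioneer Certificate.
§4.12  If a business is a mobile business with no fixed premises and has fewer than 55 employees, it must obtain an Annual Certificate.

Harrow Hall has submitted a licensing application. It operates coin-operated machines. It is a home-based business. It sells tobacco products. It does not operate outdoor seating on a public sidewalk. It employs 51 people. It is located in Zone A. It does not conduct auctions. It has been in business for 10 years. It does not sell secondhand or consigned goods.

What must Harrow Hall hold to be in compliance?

Amusement Device Registration, Home Occupation Authorization, Tobacco Retail Authorization

§4.1 operates coin-operated machines → exempt from Large Employer Registration.
§4.2 years in business 10 < 20 → Trade License not required.
§4.3 is a home-based business → Home Occupation Authorization required.
§4.4 operates coin-operated machines → Amusement Device Registration required.
§4.5 does not sell secondhand or consigned goods; years in business 10 ≥ 8 → Municipal Certificate not required.
§4.6 is located in Zone A; does not sell secondhand or consigned goods; operates coin-operated machines → Standard Certificate not required.
§4.7 employees 51 ≥ 34; is located in Zone A → Large Employer Registration required.
§4.8 sells tobacco products; employees 51 ≥ 27; operates coin-operated machines → Annual Authorization not required.
§4.9 sells tobacco products → Tobacco Retail Authorization required.
§4.10 is a home-based business (not: operates from an industrially zoned site); employees 51 ≥ 44 → Municipal Authorization not required.
§4.11 does not conduct auctions → Auctioneer Certificate not required.
§4.12 is a home-based business (not: is a mobile business with no fixed premises); employees 51 < 55 → Annual Certificate not required.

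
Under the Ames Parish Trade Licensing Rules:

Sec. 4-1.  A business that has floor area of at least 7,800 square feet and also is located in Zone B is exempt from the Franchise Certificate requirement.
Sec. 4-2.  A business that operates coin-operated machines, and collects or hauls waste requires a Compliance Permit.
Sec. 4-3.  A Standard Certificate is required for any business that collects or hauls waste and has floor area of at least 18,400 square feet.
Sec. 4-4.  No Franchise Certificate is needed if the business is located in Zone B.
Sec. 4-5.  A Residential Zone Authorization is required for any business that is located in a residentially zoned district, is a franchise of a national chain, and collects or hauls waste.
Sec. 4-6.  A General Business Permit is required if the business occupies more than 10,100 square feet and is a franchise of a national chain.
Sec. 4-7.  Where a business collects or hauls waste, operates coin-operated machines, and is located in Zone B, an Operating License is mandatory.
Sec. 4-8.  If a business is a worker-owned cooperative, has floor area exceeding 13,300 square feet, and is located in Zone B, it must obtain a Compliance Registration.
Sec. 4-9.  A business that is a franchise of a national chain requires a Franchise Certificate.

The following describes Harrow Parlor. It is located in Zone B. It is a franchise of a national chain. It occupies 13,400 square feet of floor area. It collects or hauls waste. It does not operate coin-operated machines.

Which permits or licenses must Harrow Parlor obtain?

Sec. 4-1. floor area 13,400 square feet ≥ 7,800 square feet; is located in Zone B → exempt from Franchise Certificate.
Sec. 4-2. does not operate coin-operated machines; collects or hauls waste → Compliance Permit not required.
Sec. 4-3. collects or hauls waste; floor area 13,400 square feet < 18,400 square feet → Standard Certificate not required.
Sec. 4-4. is located in Zone B → exempt from Franchise Certificate.
Sec. 4-5. is located in Zone B (not: is located in a residentially zoned district); is a franchise of a national chain; collects or hauls waste → Residential Zone Authorization not required.
Sec. 4-6. floor area 13,400 square feet > 10,100 square feet; is a franchise of a national chain → General Business Permit required.
Sec. 4-7. collects or hauls waste; does not operate coin-operated machines; is located in Zone B → Operating License not required.
Sec. 4-8. is a franchise of a national chain (not: is a worker-owned cooperative); floor area 13,400 square feet > 13,300 square feet; is located in Zone B → Compliance Registration not required.
Sec. 4-9. is a franchise of a national chain → Franchise Certificate required.

General Business Permit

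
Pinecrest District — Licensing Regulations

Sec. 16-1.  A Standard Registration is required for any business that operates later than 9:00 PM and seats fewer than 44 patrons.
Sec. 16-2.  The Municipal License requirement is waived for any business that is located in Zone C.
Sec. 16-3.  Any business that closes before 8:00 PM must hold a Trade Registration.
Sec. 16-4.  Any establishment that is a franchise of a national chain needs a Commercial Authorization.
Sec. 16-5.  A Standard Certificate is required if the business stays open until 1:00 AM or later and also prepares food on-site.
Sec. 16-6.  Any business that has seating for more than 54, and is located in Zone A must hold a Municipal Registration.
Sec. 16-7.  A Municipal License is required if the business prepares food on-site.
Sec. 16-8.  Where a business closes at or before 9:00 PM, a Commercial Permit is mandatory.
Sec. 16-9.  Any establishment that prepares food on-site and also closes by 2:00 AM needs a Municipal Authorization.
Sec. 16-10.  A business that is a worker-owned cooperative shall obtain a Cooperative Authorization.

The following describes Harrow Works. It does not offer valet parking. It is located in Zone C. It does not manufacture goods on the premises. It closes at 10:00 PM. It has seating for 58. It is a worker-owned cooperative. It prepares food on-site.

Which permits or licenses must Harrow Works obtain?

Cooperative Authorization, Municipal Authorization

Sec. 16-1. closes 10:00 PM, after 9:00 PM; seating 58 ≥ 44 → Standard Registration not required.
Sec. 16-2. is located in Zone C → exempt from Municipal License.
Sec. 16-3. closes 10:00 PM, after 8:00 PM → Trade Registration not required.
Sec. 16-4. is a worker-owned cooperative (not: is a franchise of a national chain) → Commercial Authorization not required.
Sec. 16-5. closes 10:00 PM, at/before 1:00 AM; prepares food on-site → Standard Certificate not required.
Sec. 16-6. seating 58 > 54; is located in Zone C (not: is located in Zone A) → Municipal Registration not required.
Sec. 16-7. prepares food on-site → Municipal License required.
Sec. 16-8. closes 10:00 PM, after 9:00 PM → Commercial Permit not required.
Sec. 16-9. prepares food on-site; closes 10:00 PM, at/before 2:00 AM → Municipal Authorization required.
Sec. 16-10. is a worker-owned cooperative → Cooperative Authorization required.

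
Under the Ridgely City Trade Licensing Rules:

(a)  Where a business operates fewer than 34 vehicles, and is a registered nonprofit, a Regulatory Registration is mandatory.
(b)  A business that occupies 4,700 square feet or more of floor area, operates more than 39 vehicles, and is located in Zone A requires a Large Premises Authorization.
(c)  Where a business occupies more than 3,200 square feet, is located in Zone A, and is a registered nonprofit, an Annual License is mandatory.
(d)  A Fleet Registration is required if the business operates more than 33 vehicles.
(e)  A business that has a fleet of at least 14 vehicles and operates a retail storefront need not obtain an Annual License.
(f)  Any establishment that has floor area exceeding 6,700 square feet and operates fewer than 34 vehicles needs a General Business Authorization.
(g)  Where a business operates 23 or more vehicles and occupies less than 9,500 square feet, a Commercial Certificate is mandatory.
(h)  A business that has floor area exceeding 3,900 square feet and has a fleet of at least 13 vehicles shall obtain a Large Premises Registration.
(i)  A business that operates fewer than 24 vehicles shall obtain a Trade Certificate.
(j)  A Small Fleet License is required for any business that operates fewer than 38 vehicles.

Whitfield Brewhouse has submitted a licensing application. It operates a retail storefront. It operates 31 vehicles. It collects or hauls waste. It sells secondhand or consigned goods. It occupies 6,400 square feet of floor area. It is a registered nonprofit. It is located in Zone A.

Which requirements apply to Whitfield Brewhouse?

(a) vehicles 31 < 34; is a registered nonprofit → Regulatory Registration required.
(b) floor area 6,400 square feet ≥ 4,700 square feet; vehicles 31 ≤ 39; is located in Zone A → Large Premises Authorization not required.
(c) floor area 6,400 square feet > 3,200 square feet; is located in Zone A; is a registered nonprofit → Annual License required.
(d) vehicles 31 ≤ 33 → Fleet Registration not required.
(e) vehicles 31 ≥ 14; operates a retail storefront → exempt from Annual License.
(f) floor area 6,400 square feet ≤ 6,700 square feet; vehicles 31 < 34 → General Business Authorization not required.
(g) vehicles 31 ≥ 23; floor area 6,400 square feet < 9,500 square feet → Commercial Certificate required.
(h) floor area 6,400 square feet > 3,900 square feet; vehicles 31 ≥ 13 → Large Premises Registration required.
(i) vehicles 31 ≥ 24 → Trade Certificate not required.
(j) vehicles 31 < 38 → Small Fleet License required.

Commercial Certificate, Large Premises Registration, Regulatory Registration, Small Fleet License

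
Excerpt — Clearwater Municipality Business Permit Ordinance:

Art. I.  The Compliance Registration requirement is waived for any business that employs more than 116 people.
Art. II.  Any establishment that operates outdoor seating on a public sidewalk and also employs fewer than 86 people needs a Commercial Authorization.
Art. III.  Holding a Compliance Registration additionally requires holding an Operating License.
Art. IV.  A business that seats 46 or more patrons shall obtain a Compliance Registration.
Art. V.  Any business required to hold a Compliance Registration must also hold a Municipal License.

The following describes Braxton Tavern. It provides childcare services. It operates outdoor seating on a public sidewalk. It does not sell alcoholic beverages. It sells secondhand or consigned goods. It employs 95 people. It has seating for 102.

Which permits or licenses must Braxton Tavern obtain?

Art. I. employees 95 ≤ 116 → Compliance Registration exemption does not apply.
Art. II. operates outdoor seating on a public sidewalk; employees 95 ≥ 86 → Commercial Authorization not required.
Art. III. Compliance Registration is required → Operating License also required.
Art. IV. seating 102 ≥ 46 → Compliance Registration required.
Art. V. Compliance Registration is required → Municipal License also required.

Compliance Registration, Municipal License, Operating License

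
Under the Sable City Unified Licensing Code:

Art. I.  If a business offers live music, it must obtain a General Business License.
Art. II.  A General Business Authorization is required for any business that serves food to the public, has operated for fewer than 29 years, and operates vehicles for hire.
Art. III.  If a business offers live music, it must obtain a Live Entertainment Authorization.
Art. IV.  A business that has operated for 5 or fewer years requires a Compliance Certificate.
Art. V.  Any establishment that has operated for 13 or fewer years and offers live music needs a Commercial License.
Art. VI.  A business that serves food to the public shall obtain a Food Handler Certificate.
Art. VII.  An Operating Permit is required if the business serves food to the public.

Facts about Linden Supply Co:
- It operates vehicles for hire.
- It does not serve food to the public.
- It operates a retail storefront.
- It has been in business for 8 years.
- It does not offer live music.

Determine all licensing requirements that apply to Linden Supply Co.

None

Art. I. does not offer live music → General Business License not required.
Art. II. does not serve food to the public; years in business 8 < 29; operates vehicles for hire → General Business Authorization not required.
Art. III. does not offer live music → Live Entertainment Authorization not required.
Art. IV. years in business 8 > 5 → Compliance Certificate not required.
Art. V. years in business 8 ≤ 13; does not offer live music → Commercial License not required.
Art. VI. does not serve food to the public → Food Handler Certificate not required.
Art. VII. does not serve food to the public → Operating Permit not required.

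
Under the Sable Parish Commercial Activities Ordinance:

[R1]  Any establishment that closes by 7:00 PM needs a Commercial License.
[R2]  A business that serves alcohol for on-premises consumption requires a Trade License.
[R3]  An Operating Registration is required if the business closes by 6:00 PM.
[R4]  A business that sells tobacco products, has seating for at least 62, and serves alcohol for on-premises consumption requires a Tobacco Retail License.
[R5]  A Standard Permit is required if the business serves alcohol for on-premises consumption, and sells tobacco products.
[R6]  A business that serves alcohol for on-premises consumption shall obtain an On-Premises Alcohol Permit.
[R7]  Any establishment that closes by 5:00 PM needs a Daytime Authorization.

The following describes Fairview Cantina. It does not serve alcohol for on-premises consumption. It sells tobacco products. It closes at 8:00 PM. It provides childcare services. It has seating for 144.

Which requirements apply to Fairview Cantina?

None

[R1] closes 8:00 PM, after 7:00 PM → Commercial License not required.
[R2] does not serve alcohol for on-premises consumption → Trade License not required.
[R3] closes 8:00 PM, after 6:00 PM → Operating Registration not required.
[R4] sells tobacco products; seating 144 ≥ 62; does not serve alcohol for on-premises consumption → Tobacco Retail License not required.
[R5] does not serve alcohol for on-premises consumption; sells tobacco products → Standard Permit not required.
[R6] does not serve alcohol for on-premises consumption → On-Premises Alcohol Permit not required.
[R7] closes 8:00 PM, after 5:00 PM → Daytime Authorization not required.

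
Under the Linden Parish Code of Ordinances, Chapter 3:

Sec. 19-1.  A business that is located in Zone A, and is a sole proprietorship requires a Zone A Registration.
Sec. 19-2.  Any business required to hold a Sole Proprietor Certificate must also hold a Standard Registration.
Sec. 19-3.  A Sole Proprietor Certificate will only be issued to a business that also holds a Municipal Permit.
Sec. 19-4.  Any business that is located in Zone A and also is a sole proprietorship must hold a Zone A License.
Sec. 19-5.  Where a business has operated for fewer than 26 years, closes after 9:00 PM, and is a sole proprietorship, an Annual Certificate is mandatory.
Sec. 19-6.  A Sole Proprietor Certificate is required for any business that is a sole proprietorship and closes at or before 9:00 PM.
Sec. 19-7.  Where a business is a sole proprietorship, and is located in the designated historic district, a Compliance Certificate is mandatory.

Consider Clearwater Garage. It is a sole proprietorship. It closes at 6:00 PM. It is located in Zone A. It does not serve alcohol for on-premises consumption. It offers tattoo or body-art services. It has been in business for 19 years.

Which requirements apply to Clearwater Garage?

Sec. 19-1. is located in Zone A; is a sole proprietorship → Zone A Registration required.
Sec. 19-2. Sole Proprietor Certificate is required → Standard Registration also required.
Sec. 19-3. Sole Proprietor Certificate is required → Municipal Permit also required.
Sec. 19-4. is located in Zone A; is a sole proprietorship → Zone A License required.
Sec. 19-5. years in business 19 < 26; closes 6:00 PM, at/before 9:00 PM; is a sole proprietorship → Annual Certificate not required.
Sec. 19-6. is a sole proprietorship; closes 6:00 PM, at/before 9:00 PM → Sole Proprietor Certificate required.
Sec. 19-7. is a sole proprietorship; is located in Zone A (not: is located in the designated historic district) → Compliance Certificate not required.

Municipal Permit, Sole Proprietor Certificate, Standard Registration, Zone A License, Zone A Registration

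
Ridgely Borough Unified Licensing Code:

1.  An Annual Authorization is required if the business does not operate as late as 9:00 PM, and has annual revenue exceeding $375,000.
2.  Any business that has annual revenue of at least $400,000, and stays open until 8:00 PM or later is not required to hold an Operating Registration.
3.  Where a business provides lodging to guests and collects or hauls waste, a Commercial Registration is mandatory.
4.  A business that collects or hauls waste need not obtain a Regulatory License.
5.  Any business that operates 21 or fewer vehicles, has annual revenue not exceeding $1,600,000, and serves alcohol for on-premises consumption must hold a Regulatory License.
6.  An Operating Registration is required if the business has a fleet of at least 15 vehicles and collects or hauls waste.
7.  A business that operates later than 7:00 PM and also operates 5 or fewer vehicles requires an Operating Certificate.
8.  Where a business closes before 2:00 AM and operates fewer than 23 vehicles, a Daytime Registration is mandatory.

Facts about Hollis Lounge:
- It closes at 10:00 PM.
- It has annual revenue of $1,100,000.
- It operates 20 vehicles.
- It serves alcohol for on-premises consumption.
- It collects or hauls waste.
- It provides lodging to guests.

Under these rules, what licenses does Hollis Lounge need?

Commercial Registration, Daytime Registration

1. closes 10:00 PM, after 9:00 PM; revenue $1,100,000 > $375,000 → Annual Authorization not required.
2. revenue $1,100,000 ≥ $400,000; closes 10:00 PM, after 8:00 PM → exempt from Operating Registration.
3. provides lodging to guests; collects or hauls waste → Commercial Registration required.
4. collects or hauls waste → exempt from Regulatory License.
5. vehicles 20 ≤ 21; revenue $1,100,000 ≤ $1,600,000; serves alcohol for on-premises consumption → Regulatory License required.
6. vehicles 20 ≥ 15; collects or hauls waste → Operating Registration required.
7. closes 10:00 PM, after 7:00 PM; vehicles 20 > 5 → Operating Certificate not required.
8. closes 10:00 PM, at/before 2:00 AM; vehicles 20 < 23 → Daytime Registration required.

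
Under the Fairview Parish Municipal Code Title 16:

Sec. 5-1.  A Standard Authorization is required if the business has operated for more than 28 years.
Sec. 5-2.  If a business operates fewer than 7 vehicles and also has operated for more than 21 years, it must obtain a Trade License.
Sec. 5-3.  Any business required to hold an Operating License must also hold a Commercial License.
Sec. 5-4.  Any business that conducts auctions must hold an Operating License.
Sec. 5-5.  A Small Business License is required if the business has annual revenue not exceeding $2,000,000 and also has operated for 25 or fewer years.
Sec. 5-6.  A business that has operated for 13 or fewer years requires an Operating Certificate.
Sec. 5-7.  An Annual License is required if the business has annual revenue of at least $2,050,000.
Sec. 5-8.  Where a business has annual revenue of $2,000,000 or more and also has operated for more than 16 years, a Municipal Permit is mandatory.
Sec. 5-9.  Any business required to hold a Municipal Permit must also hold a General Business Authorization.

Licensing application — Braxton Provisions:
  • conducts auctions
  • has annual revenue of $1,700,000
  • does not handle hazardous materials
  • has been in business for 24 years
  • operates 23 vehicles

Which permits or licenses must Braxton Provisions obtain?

Commercial License, Operating License, Small Business License

Sec. 5-1. years in business 24 ≤ 28 → Standard Authorization not required.
Sec. 5-2. vehicles 23 ≥ 7; years in business 24 > 21 → Trade License not required.
Sec. 5-3. Operating License is required → Commercial License also required.
Sec. 5-4. conducts auctions → Operating License required.
Sec. 5-5. revenue $1,700,000 ≤ $2,000,000; years in business 24 ≤ 25 → Small Business License required.
Sec. 5-6. years in business 24 > 13 → Operating Certificate not required.
Sec. 5-7. revenue $1,700,000 < $2,050,000 → Annual License not required.
Sec. 5-8. revenue $1,700,000 < $2,000,000; years in business 24 > 16 → Municipal Permit not required.
Sec. 5-9. Municipal Permit is not required → no effect.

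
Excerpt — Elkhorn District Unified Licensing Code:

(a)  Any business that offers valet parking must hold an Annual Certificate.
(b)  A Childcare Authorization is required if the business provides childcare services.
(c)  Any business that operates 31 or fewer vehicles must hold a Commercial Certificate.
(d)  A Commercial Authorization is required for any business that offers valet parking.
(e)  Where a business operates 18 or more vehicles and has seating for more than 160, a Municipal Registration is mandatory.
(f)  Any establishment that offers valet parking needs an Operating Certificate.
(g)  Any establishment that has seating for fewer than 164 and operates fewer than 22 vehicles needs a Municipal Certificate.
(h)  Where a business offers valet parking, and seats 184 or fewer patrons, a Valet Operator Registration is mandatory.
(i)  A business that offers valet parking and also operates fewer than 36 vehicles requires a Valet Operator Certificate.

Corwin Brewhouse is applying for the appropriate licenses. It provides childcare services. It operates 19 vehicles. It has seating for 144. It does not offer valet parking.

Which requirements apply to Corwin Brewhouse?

(a) does not offer valet parking → Annual Certificate not required.
(b) provides childcare services → Childcare Authorization required.
(c) vehicles 19 ≤ 31 → Commercial Certificate required.
(d) does not offer valet parking → Commercial Authorization not required.
(e) vehicles 19 ≥ 18; seating 144 ≤ 160 → Municipal Registration not required.
(f) does not offer valet parking → Operating Certificate not required.
(g) seating 144 < 164; vehicles 19 < 22 → Municipal Certificate required.
(h) does not offer valet parking; seating 144 ≤ 184 → Valet Operator Registration not required.
(i) does not offer valet parking; vehicles 19 < 36 → Valet Operator Certificate not required.

Childcare Authorization, Commercial Certificate, Municipal Certificate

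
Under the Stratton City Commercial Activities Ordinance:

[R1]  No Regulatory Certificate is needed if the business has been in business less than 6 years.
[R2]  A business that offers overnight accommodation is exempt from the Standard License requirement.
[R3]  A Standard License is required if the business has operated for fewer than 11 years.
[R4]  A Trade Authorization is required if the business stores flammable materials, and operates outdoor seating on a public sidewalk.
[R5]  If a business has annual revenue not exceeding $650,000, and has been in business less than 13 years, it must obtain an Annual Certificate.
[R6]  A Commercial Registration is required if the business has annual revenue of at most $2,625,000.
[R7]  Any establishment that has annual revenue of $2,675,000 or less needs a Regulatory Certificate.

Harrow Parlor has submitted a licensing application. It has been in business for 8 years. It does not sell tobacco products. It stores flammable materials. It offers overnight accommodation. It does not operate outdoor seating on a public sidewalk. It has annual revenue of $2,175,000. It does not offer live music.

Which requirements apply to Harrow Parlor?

[R1] years in business 8 ≥ 6 → Regulatory Certificate exemption does not apply.
[R2] offers overnight accommodation → exempt from Standard License.
[R3] years in business 8 < 11 → Standard License required.
[R4] stores flammable materials; does not operate outdoor seating on a public sidewalk → Trade Authorization not required.
[R5] revenue $2,175,000 > $650,000; years in business 8 < 13 → Annual Certificate not required.
[R6] revenue $2,175,000 ≤ $2,625,000 → Commercial Registration required.
[R7] revenue $2,175,000 ≤ $2,675,000 → Regulatory Certificate required.

Commercial Registration, Regulatory Certificate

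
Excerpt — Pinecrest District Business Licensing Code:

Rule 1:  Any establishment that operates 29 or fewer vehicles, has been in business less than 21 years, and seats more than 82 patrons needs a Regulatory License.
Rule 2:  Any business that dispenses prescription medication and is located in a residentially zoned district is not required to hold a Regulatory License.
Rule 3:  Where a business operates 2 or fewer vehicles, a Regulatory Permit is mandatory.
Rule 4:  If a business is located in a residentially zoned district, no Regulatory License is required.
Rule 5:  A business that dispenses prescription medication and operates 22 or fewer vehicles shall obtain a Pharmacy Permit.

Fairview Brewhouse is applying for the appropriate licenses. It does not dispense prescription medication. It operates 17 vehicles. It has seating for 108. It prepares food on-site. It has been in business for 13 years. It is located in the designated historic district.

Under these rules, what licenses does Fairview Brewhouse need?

Rule 1: vehicles 17 ≤ 29; years in business 13 < 21; seating 108 > 82 → Regulatory License required.
Rule 2: does not dispense prescription medication; is located in the designated historic district (not: is located in a residentially zoned district) → Regulatory License exemption does not apply.
Rule 3: vehicles 17 > 2 → Regulatory Permit not required.
Rule 4: is located in the designated historic district (not: is located in a residentially zoned district) → Regulatory License exemption does not apply.
Rule 5: does not dispense prescription medication; vehicles 17 ≤ 22 → Pharmacy Permit not required.

Regulatory License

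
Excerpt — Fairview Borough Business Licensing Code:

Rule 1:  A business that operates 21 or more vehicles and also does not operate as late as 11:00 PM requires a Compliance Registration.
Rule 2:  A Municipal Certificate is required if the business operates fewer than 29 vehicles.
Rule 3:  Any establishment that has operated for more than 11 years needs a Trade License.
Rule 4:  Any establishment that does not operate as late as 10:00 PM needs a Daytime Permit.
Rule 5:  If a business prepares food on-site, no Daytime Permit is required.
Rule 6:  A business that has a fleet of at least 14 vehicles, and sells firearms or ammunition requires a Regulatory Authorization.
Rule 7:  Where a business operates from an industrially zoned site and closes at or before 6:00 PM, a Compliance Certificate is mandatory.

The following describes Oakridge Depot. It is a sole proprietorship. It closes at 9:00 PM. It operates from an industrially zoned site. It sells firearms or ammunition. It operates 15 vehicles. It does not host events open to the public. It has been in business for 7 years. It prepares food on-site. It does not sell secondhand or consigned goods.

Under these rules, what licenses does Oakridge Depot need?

Rule 1: vehicles 15 < 21; closes 9:00 PM, at/before 11:00 PM → Compliance Registration not required.
Rule 2: vehicles 15 < 29 → Municipal Certificate required.
Rule 3: years in business 7 ≤ 11 → Trade License not required.
Rule 4: closes 9:00 PM, at/before 10:00 PM → Daytime Permit required.
Rule 5: prepares food on-site → exempt from Daytime Permit.
Rule 6: vehicles 15 ≥ 14; sells firearms or ammunition → Regulatory Authorization required.
Rule 7: operates from an industrially zoned site; closes 9:00 PM, after 6:00 PM → Compliance Certificate not required.

Municipal Certificate, Regulatory Authorization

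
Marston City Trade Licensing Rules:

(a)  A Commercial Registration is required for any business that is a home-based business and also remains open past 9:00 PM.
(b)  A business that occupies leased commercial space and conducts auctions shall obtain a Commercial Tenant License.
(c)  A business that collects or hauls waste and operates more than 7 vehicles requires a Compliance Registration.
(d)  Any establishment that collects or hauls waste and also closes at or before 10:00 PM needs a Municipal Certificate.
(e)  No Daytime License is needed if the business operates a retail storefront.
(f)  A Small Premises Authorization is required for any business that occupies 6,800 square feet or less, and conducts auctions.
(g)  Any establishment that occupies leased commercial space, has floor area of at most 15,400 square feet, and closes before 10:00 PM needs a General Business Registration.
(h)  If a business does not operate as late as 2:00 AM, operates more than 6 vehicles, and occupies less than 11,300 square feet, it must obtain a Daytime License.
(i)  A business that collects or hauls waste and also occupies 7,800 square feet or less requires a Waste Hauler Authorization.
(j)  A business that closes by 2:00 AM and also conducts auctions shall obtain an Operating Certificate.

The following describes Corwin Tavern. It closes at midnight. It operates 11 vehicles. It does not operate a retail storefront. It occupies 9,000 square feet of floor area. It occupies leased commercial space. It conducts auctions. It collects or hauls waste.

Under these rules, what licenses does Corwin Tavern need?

Commercial Tenant License, Compliance Registration, Daytime License, Operating Certificate

(a) occupies leased commercial space (not: is a home-based business); closes midnight, after 9:00 PM → Commercial Registration not required.
(b) occupies leased commercial space; conducts auctions → Commercial Tenant License required.
(c) collects or hauls waste; vehicles 11 > 7 → Compliance Registration required.
(d) collects or hauls waste; closes midnight, after 10:00 PM → Municipal Certificate not required.
(e) does not operate a retail storefront → Daytime License exemption does not apply.
(f) floor area 9,000 square feet > 6,800 square feet; conducts auctions → Small Premises Authorization not required.
(g) occupies leased commercial space; floor area 9,000 square feet ≤ 15,400 square feet; closes midnight, after 10:00 PM → General Business Registration not required.
(h) closes midnight, at/before 2:00 AM; vehicles 11 > 6; floor area 9,000 square feet < 11,300 square feet → Daytime License required.
(i) collects or hauls waste; floor area 9,000 square feet > 7,800 square feet → Waste Hauler Authorization not required.
(j) closes midnight, at/before 2:00 AM; conducts auctions → Operating Certificate required.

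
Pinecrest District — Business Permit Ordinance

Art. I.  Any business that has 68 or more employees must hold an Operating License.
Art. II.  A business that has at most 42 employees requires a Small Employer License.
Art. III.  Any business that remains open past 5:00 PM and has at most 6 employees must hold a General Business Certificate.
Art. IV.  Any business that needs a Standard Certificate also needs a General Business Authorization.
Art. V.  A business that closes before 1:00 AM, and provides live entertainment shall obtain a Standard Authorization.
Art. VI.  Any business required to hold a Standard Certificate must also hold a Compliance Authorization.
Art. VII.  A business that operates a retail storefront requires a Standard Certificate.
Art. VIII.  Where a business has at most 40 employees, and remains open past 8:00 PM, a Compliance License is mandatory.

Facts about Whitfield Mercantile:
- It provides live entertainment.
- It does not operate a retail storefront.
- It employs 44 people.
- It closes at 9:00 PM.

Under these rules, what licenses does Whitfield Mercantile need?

Standard Authorization

Art. I. employees 44 < 68 → Operating License not required.
Art. II. employees 44 > 42 → Small Employer License not required.
Art. III. closes 9:00 PM, after 5:00 PM; employees 44 > 6 → General Business Certificate not required.
Art. IV. Standard Certificate is not required → no effect.
Art. V. closes 9:00 PM, at/before 1:00 AM; provides live entertainment → Standard Authorization required.
Art. VI. Standard Certificate is not required → no effect.
Art. VII. does not operate a retail storefront → Standard Certificate not required.
Art. VIII. employees 44 > 40; closes 9:00 PM, after 8:00 PM → Compliance License not required.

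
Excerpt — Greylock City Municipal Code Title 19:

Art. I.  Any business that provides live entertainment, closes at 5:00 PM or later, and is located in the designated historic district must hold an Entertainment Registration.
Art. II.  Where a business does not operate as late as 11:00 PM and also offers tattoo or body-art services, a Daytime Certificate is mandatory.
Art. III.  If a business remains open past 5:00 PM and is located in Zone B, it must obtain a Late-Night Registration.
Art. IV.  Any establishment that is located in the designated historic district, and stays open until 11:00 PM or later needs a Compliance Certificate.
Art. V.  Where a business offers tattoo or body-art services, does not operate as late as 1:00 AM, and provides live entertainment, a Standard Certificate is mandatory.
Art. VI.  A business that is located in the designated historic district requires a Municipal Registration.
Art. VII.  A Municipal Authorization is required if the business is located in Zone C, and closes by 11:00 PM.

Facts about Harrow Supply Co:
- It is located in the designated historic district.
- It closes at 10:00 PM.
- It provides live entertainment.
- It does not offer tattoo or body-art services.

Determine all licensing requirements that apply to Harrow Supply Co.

Entertainment Registration, Municipal Registration

Art. I. provides live entertainment; closes 10:00 PM, after 5:00 PM; is located in the designated historic district → Entertainment Registration required.
Art. II. closes 10:00 PM, at/before 11:00 PM; does not offer tattoo or body-art services → Daytime Certificate not required.
Art. III. closes 10:00 PM, after 5:00 PM; is located in the designated historic district (not: is located in Zone B) → Late-Night Registration not required.
Art. IV. is located in the designated historic district; closes 10:00 PM, at/before 11:00 PM → Compliance Certificate not required.
Art. V. does not offer tattoo or body-art services; closes 10:00 PM, at/before 1:00 AM; provides live entertainment → Standard Certificate not required.
Art. VI. is located in the designated historic district → Municipal Registration required.
Art. VII. is located in the designated historic district (not: is located in Zone C); closes 10:00 PM, at/before 11:00 PM → Municipal Authorization not required.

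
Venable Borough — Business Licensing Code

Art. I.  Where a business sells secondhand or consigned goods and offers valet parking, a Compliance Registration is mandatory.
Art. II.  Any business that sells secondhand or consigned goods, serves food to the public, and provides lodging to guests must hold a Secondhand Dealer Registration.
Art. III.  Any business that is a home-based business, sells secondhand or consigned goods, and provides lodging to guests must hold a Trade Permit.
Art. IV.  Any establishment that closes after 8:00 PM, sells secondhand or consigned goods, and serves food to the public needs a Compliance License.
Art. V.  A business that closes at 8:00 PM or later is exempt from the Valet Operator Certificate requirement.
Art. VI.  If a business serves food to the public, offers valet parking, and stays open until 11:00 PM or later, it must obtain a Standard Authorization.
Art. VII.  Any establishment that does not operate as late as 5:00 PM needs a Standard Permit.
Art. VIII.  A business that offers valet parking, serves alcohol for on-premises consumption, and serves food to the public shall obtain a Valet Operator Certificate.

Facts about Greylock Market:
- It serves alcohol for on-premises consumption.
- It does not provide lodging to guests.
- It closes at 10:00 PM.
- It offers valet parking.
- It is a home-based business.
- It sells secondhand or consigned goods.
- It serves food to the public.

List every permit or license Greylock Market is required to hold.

Art. I. sells secondhand or consigned goods; offers valet parking → Compliance Registration required.
Art. II. sells secondhand or consigned goods; serves food to the public; does not provide lodging to guests → Secondhand Dealer Registration not required.
Art. III. is a home-based business; sells secondhand or consigned goods; does not provide lodging to guests → Trade Permit not required.
Art. IV. closes 10:00 PM, after 8:00 PM; sells secondhand or consigned goods; serves food to the public → Compliance License required.
Art. V. closes 10:00 PM, after 8:00 PM → exempt from Valet Operator Certificate.
Art. VI. serves food to the public; offers valet parking; closes 10:00 PM, at/before 11:00 PM → Standard Authorization not required.
Art. VII. closes 10:00 PM, after 5:00 PM → Standard Permit not required.
Art. VIII. offers valet parking; serves alcohol for on-premises consumption; serves food to the public → Valet Operator Certificate required.

Compliance License, Compliance Registration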